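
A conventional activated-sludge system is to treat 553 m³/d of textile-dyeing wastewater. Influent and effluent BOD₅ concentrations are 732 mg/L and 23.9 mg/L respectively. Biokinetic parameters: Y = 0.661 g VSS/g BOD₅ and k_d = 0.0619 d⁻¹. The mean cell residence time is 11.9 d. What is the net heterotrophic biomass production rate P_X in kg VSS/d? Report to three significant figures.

P_X ≈ 149 kg VSS/d

Correct the yield for decay: Y_obs = Y/(1 + k_d θ_c) = 0.661 / (1 + 0.0619 × 11.9) = 0.661 / 1.737 = 0.3806.
Q·(S₀ − S) = 553 × (732 − 23.9) × 10⁻³ = 391.6 kg/d removed.
Biomass produced: P_X = Y_obs·Q·ΔS = 0.3806 × 391.6 ≈ 149.0 kg VSS/d.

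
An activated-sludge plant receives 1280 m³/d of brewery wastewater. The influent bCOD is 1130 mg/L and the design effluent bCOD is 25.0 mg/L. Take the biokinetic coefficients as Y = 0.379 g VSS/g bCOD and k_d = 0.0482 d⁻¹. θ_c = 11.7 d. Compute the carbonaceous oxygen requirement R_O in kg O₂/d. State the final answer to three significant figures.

R_O ≈ 928 kg O₂/d

Observed yield with endogenous decay: Y_obs = Y / (1 + k_d·θ_c) = 0.379 / (1 + 0.0482 × 11.7) = 0.379 / 1.564 = 0.2423 g VSS/g bCOD.
ΔS = 1130 − 25.0 = 1105 mg/L, so the substrate removal rate is 1280 × 1105/1000 = 1414 kg bCOD/d.
Net sludge production P_X = 0.2423 × 1414 = 342.8 kg VSS/d.
R_O = Q·ΔS − 1.42 P_X = 1414 − 486.7 = 927.7 kg O₂/d.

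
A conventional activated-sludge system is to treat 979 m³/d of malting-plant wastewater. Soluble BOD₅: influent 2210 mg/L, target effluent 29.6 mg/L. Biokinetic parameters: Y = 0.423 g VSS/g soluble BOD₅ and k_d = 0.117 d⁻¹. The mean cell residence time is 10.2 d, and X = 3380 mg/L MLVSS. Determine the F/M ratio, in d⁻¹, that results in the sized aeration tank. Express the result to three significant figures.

Steady-state biomass mass balance: V·X·(1 + k_d·θ_c) = Y·Q·(S₀ − S)·θ_c, so V = 0.423 × 979 × (2210 − 29.6) × 10.2 / [3380 × (1 + 0.117 × 10.2)] = 9.21×10^6 / 7414 = 1242 m³.
Food-to-microorganism ratio F/M = Q S₀ / (V X) = 979 × 2210 / (1242 × 3380) = 0.5153 d⁻¹.

F/M ≈ 0.515 d⁻¹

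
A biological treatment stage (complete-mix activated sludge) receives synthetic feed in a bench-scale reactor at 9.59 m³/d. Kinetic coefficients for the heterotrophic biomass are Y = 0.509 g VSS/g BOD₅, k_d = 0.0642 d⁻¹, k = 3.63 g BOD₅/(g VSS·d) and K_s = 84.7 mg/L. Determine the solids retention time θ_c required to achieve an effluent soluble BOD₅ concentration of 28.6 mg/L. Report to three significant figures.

Specific growth rate at S = 28.6 mg/L: μ = YkS/(K_s+S) = 0.509·3.63·28.6/(84.7+28.6) = 0.4664 d⁻¹.
1/θ_c = 0.4664 − 0.0642 = 0.4022 d⁻¹, so θ_c = 2.486 d.

θ_c ≈ 2.49 d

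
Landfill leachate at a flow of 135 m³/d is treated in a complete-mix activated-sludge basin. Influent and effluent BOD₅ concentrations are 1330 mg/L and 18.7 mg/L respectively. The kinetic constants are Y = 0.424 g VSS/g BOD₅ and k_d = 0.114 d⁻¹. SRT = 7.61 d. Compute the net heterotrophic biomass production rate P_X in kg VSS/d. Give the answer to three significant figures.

The observed yield is Y_obs = Y/(1 + k_d·θ_c) = 0.424 / (1 + 0.114 × 7.61) = 0.424 / 1.868 = 0.2270 g VSS per g BOD₅ removed.
Q·(S₀ − S) = 135 × (1330 − 18.7) × 10⁻³ = 177.0 kg/d removed.
So the net sludge growth is P_X = 0.2270 × 177.0 = 40.19 kg VSS/d.

P_X ≈ 40.2 kg VSS/d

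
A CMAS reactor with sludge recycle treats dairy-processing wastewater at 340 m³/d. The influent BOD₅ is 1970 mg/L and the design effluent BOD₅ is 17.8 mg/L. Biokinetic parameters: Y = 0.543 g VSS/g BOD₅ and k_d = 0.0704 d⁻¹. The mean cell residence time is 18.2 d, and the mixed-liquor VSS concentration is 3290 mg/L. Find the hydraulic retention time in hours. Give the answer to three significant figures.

τ ≈ 61.7 h

Steady-state biomass mass balance: V·X·(1 + k_d·θ_c) = Y·Q·(S₀ − S)·θ_c, so V = 0.543 × 340 × (1970 − 17.8) × 18.2 / [3290 × (1 + 0.0704 × 18.2)] = 6.56×10^6 / 7505 = 874.0 m³.
τ = V/Q = 874.0/340 = 2.571 d, or 61.69 h.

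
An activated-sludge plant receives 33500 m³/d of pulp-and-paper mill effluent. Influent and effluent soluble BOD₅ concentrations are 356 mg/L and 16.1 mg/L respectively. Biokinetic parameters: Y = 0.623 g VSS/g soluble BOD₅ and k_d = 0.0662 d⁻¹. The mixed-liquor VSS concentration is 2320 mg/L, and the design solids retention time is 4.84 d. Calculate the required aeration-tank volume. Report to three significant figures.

V ≈ 11200 m³

From the SRT design equation V = Y Q (S₀−S) θ_c / [X (1 + k_d θ_c)] = 0.623 × 33500 × (356 − 16.1) × 4.84 / [2320 × (1 + 0.0662 × 4.84)] = 3.43×10^7 / 3063 = 11208 m³.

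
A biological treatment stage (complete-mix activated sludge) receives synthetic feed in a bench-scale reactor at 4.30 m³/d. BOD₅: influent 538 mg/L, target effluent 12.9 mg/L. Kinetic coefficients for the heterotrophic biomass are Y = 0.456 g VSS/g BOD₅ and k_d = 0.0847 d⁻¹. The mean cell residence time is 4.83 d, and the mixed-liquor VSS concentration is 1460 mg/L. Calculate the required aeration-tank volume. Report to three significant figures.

V ≈ 2.42 m³

From the SRT design equation V = Y Q (S₀−S) θ_c / [X (1 + k_d θ_c)] = 0.456 × 4.30 × (538 − 12.9) × 4.83 / [1460 × (1 + 0.0847 × 4.83)] = 4.97×10^3 / 2057 = 2.417 m³.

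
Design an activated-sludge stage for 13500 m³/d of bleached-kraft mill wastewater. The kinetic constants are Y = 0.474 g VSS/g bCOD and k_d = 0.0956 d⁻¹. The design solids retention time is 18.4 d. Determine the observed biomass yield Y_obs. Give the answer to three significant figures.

Correct the yield for decay: Y_obs = Y/(1 + k_d θ_c) = 0.474 / (1 + 0.0956 × 18.4) = 0.474 / 2.759 = 0.1718.

Y_obs ≈ 0.172 g VSS/g bCOD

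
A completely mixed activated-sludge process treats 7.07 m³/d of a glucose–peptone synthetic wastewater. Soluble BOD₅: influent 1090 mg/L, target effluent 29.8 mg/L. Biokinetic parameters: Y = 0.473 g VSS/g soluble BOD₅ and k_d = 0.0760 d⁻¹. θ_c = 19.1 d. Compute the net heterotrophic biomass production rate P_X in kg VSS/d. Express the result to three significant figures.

Correct the yield for decay: Y_obs = Y/(1 + k_d θ_c) = 0.473 / (1 + 0.0760 × 19.1) = 0.473 / 2.452 = 0.1929.
Substrate removed = Q·(S₀ − S) = 7.07 m³/d × (1090 − 29.8) g/m³ = 7.5×10^3 g/d = 7.496 kg/d.
Net biomass production P_X = Y_obs × Q·(S₀ − S) = 0.1929 × 7.496 = 1.446 kg VSS/d.

P_X ≈ 1.45 kg VSS/d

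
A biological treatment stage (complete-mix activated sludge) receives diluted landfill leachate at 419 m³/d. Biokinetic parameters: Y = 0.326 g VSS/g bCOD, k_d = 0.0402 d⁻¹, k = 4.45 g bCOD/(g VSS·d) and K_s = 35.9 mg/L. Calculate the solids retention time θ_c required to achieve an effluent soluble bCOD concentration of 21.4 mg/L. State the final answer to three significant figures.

From 1/θ_c = Y·k·S/(K_s + S) − k_d: Y·k·S/(K_s+S) = 0.326 × 4.45 × 21.4 / (35.9 + 21.4) = 0.5418 d⁻¹.
θ_c = 1/(μ − k_d) = 1/(0.5418 − 0.0402) = 1/0.5016 = 1.994 d.

θ_c ≈ 1.99 d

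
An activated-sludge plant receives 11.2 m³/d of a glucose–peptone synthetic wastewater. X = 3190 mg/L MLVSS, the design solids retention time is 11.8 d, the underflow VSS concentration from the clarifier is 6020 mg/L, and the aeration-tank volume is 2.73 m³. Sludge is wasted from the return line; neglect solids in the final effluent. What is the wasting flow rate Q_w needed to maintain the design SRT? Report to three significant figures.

Q_w = (V·X)/(θ_c X_r) = 2.730 × 3190 / (11.8 × 6020) = 0.1226 m³/d.

Q_w ≈ 0.123 m³/d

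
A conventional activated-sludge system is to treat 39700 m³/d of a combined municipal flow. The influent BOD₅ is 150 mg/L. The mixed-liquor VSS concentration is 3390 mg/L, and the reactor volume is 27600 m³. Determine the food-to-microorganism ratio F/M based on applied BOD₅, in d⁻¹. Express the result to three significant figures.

F/M = Q·S₀ / (V·X) = 39700 × 150 / (27600 × 3390) = 0.06365 g BOD₅·(g VSS·d)⁻¹.

F/M ≈ 0.0636 d⁻¹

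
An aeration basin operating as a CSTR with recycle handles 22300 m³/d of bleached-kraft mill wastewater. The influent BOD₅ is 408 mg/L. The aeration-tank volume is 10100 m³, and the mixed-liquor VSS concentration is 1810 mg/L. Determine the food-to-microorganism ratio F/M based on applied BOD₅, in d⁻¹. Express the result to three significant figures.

F/M ≈ 0.498 d⁻¹

F/M = applied load / biomass = Q·S₀/(V·X) = 22300 × 408 / (10100 × 1810) = 0.4977 d⁻¹.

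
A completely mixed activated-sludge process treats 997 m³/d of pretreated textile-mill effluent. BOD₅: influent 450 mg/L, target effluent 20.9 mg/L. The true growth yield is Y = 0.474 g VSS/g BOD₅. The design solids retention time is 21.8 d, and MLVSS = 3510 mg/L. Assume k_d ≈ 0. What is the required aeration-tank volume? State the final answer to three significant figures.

V·X = Y·Q·ΔS·θ_c gives V = 0.474 × 997 × (450 − 20.9) × 21.8 / 3510 = 1259 m³.

V ≈ 1260 m³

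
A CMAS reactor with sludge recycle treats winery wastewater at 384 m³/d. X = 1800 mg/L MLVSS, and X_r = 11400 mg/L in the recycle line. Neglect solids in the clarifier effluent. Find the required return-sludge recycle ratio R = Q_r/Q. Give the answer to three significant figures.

R ≈ 0.188

Mass balance around the secondary clarifier (neglecting effluent solids): R = X / (X_r − X) = 1800 / (11400 − 1800) = 0.1875.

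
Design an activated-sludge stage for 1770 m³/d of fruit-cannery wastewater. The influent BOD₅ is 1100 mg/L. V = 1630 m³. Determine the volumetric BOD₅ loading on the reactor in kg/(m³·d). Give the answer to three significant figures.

L_v ≈ 1.19 kg BOD₅/(m³·d)

L_v = Q S₀ / V = 1770 × 1100 × 10⁻³ / 1630 = 1.194 kg/(m³·d).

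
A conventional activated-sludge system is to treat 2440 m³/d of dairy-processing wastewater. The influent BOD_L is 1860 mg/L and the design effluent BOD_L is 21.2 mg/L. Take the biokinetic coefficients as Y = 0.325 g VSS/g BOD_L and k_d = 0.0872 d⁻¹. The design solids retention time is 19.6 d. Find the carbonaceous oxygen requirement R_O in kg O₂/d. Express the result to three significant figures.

Y_obs = Y / (1 + k_d θ_c) = 0.325 / (1 + 0.0872 × 19.6) = 0.325 / 2.709 = 0.1200.
Q·(S₀ − S) = 2440 × (1860 − 21.2) × 10⁻³ = 4487 kg/d removed.
Biomass synthesised: P_X = Y_obs × 4487 = 538.2 kg VSS/d.
R_O = Q·ΔS − 1.42 P_X = 4487 − 764.3 = 3722 kg O₂/d.

R_O ≈ 3720 kg O₂/d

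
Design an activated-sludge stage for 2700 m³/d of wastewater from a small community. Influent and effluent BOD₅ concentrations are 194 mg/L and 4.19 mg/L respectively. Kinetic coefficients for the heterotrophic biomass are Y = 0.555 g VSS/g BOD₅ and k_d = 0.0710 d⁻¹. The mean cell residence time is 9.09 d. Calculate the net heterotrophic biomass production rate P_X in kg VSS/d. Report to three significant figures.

Observed yield with endogenous decay: Y_obs = Y / (1 + k_d·θ_c) = 0.555 / (1 + 0.0710 × 9.09) = 0.555 / 1.645 = 0.3373 g VSS/g BOD₅.
Q·(S₀ − S) = 2700 × (194 − 4.19) × 10⁻³ = 512.5 kg/d removed.
P_X = Y_obs · Q(S₀ − S) = 0.3373 × 512.5 = 172.9 kg VSS/d.

P_X ≈ 173 kg VSS/d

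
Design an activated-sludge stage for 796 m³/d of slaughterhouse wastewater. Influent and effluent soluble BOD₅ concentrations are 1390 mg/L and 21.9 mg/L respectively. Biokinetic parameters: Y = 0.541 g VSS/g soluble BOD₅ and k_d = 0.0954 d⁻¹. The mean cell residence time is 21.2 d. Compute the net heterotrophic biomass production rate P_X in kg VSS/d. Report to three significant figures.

P_X ≈ 195 kg VSS/d

Observed yield with endogenous decay: Y_obs = Y / (1 + k_d·θ_c) = 0.541 / (1 + 0.0954 × 21.2) = 0.541 / 3.022 = 0.1790 g VSS/g soluble BOD₅.
ΔS = 1390 − 21.9 = 1368 mg/L, so the substrate removal rate is 796 × 1368/1000 = 1089 kg soluble BOD₅/d.
P_X = Y_obs · Q(S₀ − S) = 0.1790 × 1089 = 194.9 kg VSS/d.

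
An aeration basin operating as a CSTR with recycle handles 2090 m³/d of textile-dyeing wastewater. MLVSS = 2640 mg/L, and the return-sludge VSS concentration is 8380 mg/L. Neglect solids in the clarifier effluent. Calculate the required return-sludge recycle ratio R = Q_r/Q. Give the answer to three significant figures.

R ≈ 0.460

Solids balance on the clarifier gives (1+R)X = R·X_r, so R = X/(X_r − X) = 2640 / (8380 − 2640) = 0.4599.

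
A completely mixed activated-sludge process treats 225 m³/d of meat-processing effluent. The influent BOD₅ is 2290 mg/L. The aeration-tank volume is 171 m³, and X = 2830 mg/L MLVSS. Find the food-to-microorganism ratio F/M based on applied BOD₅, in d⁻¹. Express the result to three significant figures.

F/M ≈ 1.06 d⁻¹

F/M = applied load / biomass = Q·S₀/(V·X) = 225 × 2290 / (171.0 × 2830) = 1.065 d⁻¹.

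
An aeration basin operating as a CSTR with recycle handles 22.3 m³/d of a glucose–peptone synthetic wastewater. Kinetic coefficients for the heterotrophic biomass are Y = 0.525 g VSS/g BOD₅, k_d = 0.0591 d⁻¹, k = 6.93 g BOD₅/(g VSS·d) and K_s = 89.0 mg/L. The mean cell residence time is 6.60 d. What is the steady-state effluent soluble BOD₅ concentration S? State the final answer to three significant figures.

Effluent substrate depends only on kinetics and SRT: S = K_s(1 + k_d θ_c) / [θ_c(Yk − k_d) − 1] = 89.0 × (1 + 0.0591 × 6.60) / [6.60 × (0.525 × 6.93 − 0.0591) − 1] = 123.7 / 22.62 = 5.469 mg/L.

S ≈ 5.47 mg/L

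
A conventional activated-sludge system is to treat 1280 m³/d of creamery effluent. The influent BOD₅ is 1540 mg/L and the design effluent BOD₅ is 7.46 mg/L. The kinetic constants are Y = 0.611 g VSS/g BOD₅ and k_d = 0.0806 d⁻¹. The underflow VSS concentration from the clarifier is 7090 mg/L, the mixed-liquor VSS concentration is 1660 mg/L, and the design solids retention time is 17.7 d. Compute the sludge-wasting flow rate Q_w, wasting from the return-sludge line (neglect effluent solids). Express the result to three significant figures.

Q_w ≈ 69.7 m³/d

Rearranging the biomass balance for a CMAS with decay, V = Y·Q·ΔS·θ_c / [X·(1+k_d θ_c)] = 0.611 × 1280 × (1540 − 7.46) × 17.7 / [1660 × (1 + 0.0806 × 17.7)] = 2.12×10^7 / 4028 = 5267 m³.
Wasting from the return line (neglecting effluent solids): Q_w = V·X / (θ_c·X_r) = 5267 × 1660 / (17.7 × 7090) = 69.67 m³/d.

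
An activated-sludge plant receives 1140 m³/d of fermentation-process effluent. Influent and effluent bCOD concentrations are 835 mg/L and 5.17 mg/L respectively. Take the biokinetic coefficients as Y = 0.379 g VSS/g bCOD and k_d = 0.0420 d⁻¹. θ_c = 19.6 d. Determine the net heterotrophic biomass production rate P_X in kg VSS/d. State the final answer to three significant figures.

Observed yield with endogenous decay: Y_obs = Y / (1 + k_d·θ_c) = 0.379 / (1 + 0.0420 × 19.6) = 0.379 / 1.823 = 0.2079 g VSS/g bCOD.
Substrate removed = Q·(S₀ − S) = 1140 m³/d × (835 − 5.17) g/m³ = 9.46×10^5 g/d = 946.0 kg/d.
Biomass produced: P_X = Y_obs·Q·ΔS = 0.2079 × 946.0 ≈ 196.7 kg VSS/d.

P_X ≈ 197 kg VSS/d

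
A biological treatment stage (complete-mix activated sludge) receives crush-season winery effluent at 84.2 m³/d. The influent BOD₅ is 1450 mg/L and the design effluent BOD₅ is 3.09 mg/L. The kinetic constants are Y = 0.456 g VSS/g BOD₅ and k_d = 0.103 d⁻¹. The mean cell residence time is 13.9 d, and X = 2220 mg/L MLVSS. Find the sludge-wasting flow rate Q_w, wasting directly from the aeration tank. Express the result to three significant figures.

Q_w ≈ 10.3 m³/d

Steady-state biomass mass balance: V·X·(1 + k_d·θ_c) = Y·Q·(S₀ − S)·θ_c, so V = 0.456 × 84.2 × (1450 − 3.09) × 13.9 / [2220 × (1 + 0.103 × 13.9)] = 7.72×10^5 / 5398 = 143.0 m³.
For wasting at MLVSS concentration, Q_w = V/θ_c = 143.0/13.9 = 10.29 m³/d.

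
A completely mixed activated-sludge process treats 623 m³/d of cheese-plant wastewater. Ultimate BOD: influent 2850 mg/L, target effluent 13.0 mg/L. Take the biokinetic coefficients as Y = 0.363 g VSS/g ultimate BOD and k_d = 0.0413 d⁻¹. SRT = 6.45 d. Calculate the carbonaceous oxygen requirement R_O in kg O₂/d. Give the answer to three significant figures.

The observed yield is Y_obs = Y/(1 + k_d·θ_c) = 0.363 / (1 + 0.0413 × 6.45) = 0.363 / 1.266 = 0.2866 g VSS per g ultimate BOD removed.
Mass of ultimate BOD removed per day: Q(S₀ − S) = 623 × 2837 g/m³ = 1767 kg/d.
Net sludge production P_X = 0.2866 × 1767 = 506.6 kg VSS/d.
Carbonaceous O₂ demand = substrate oxidised − cell-mass equivalent = 1767 − 1.42 × 506.6 = 1048 kg O₂/d.

R_O ≈ 1050 kg O₂/d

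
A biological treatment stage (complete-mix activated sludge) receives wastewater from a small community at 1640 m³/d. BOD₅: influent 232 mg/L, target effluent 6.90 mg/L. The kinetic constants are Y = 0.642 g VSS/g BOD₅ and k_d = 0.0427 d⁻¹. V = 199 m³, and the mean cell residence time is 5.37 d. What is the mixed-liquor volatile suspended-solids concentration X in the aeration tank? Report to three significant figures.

X ≈ 5200 mg/L

Solving the biomass balance for X: X = Y Q (S₀−S) θ_c / [V (1+k_d θ_c)] = 0.642 × 1640 × (232 − 6.90) × 5.37 / [199 × (1 + 0.0427 × 5.37)] = 5203 mg/L.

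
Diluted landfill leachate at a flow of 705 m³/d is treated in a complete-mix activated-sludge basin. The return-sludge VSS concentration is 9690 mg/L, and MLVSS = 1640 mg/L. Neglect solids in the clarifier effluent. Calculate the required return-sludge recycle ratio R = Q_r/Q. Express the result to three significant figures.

Solids balance on the clarifier gives (1+R)X = R·X_r, so R = X/(X_r − X) = 1640 / (9690 − 1640) = 0.2037.

R ≈ 0.204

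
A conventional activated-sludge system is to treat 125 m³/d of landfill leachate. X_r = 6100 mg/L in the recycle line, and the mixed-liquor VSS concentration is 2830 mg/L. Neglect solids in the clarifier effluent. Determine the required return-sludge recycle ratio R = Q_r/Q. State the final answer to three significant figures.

R ≈ 0.865

Mass balance around the secondary clarifier (neglecting effluent solids): R = X / (X_r − X) = 2830 / (6100 − 2830) = 0.8654.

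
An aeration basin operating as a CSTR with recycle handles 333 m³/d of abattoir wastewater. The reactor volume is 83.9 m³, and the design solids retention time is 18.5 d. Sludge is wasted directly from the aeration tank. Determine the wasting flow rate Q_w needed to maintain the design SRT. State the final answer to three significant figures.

Q_w ≈ 4.54 m³/d

Wasting from the aeration tank: Q_w = V / θ_c = 83.90 / 18.5 = 4.535 m³/d.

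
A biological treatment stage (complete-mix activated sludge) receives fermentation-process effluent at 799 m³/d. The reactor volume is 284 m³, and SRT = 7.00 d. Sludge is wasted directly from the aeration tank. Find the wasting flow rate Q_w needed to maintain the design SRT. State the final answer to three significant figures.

Wasting from the aeration tank: Q_w = V / θ_c = 284.0 / 7.00 = 40.57 m³/d.

Q_w ≈ 40.6 m³/d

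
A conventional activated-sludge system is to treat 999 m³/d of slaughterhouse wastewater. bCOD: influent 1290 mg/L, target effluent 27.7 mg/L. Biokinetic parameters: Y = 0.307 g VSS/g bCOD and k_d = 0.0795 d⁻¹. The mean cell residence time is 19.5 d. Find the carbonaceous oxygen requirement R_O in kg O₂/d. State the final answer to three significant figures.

Observed yield with endogenous decay: Y_obs = Y / (1 + k_d·θ_c) = 0.307 / (1 + 0.0795 × 19.5) = 0.307 / 2.550 = 0.1204 g VSS/g bCOD.
Substrate removed = Q·(S₀ − S) = 999 m³/d × (1290 − 27.7) g/m³ = 1.26×10^6 g/d = 1261 kg/d.
Net sludge production P_X = 0.1204 × 1261 = 151.8 kg VSS/d.
R_O = Q·(S₀ − S) − 1.42·P_X = 1261 − 1.42 × 151.8 = 1045 kg O₂/d.

R_O ≈ 1050 kg O₂/d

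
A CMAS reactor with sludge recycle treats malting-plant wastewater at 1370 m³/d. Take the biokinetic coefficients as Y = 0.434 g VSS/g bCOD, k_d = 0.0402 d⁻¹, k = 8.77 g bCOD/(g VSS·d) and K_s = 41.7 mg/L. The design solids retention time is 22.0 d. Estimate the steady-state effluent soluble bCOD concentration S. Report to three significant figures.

Effluent substrate depends only on kinetics and SRT: S = K_s(1 + k_d θ_c) / [θ_c(Yk − k_d) − 1] = 41.7 × (1 + 0.0402 × 22.0) / [22.0 × (0.434 × 8.77 − 0.0402) − 1] = 78.58 / 81.85 = 0.9600 mg/L.

S ≈ 0.960 mg/L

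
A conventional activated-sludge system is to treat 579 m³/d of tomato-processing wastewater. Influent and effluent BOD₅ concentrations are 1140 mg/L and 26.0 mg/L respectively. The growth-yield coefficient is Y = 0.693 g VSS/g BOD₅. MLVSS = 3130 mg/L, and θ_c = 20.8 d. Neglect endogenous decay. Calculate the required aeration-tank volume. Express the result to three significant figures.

V ≈ 2970 m³

V·X = Y·Q·ΔS·θ_c gives V = 0.693 × 579 × (1140 − 26.0) × 20.8 / 3130 = 2970 m³.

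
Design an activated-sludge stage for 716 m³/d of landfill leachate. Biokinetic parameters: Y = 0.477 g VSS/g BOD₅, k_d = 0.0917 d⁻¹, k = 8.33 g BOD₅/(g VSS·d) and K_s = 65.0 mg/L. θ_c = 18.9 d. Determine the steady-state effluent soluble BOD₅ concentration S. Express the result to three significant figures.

From the Monod/SRT balance for a CMAS, S = K_s·(1+k_d θ_c)/[θ_c·(Y k − k_d) − 1] = 65.0 × (1 + 0.0917 × 18.9) / [18.9 × (0.477 × 8.33 − 0.0917) − 1] = 177.7 / 72.36 = 2.455 mg/L.

S ≈ 2.45 mg/L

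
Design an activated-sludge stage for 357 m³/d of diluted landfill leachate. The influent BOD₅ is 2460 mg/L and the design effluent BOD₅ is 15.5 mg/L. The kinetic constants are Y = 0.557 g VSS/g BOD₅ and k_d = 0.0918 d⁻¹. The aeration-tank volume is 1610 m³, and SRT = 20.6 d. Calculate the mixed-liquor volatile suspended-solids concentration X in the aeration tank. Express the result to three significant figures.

Solving the biomass balance for X: X = Y Q (S₀−S) θ_c / [V (1+k_d θ_c)] = 0.557 × 357 × (2460 − 15.5) × 20.6 / [1610 × (1 + 0.0918 × 20.6)] = 2151 mg/L.

X ≈ 2150 mg/L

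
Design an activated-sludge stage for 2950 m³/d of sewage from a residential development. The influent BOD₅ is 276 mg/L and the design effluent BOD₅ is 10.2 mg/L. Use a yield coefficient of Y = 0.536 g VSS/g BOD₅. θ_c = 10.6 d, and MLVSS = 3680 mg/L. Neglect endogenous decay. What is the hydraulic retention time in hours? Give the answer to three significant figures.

τ ≈ 9.85 h

Biomass mass balance (decay neglected): V·X = Y·Q·(S₀ − S)·θ_c, so V = 0.536 × 2950 × (276 − 10.2) × 10.6 / 3680 = 1211 m³.
τ = V/Q = 1211/2950 = 0.4104 d, or 9.849 h.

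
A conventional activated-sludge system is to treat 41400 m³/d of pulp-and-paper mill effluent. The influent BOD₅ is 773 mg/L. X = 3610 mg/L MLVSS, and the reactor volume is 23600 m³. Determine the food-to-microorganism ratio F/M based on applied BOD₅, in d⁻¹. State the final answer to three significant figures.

Food-to-microorganism ratio F/M = Q S₀ / (V X) = 41400 × 773 / (23600 × 3610) = 0.3756 d⁻¹.

F/M ≈ 0.376 d⁻¹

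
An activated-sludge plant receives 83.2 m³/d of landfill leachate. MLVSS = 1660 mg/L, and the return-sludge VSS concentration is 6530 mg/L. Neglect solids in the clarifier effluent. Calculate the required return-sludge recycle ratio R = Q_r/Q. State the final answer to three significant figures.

R ≈ 0.341

Solids balance on the clarifier gives (1+R)X = R·X_r, so R = X/(X_r − X) = 1660 / (6530 − 1660) = 0.3409.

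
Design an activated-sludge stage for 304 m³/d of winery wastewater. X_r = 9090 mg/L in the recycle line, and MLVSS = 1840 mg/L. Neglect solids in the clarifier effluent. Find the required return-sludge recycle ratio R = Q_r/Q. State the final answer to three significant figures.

Solids balance on the clarifier gives (1+R)X = R·X_r, so R = X/(X_r − X) = 1840 / (9090 − 1840) = 0.2538.

R ≈ 0.254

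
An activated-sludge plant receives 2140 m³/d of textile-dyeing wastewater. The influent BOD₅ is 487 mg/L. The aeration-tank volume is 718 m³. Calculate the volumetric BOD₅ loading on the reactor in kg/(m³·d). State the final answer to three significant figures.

Applied BOD₅ load per unit volume = Q·S₀/V = (2140 × 487/1000)/718.0 = 1.452 kg BOD₅·m⁻³·d⁻¹.

L_v ≈ 1.45 kg BOD₅/(m³·d)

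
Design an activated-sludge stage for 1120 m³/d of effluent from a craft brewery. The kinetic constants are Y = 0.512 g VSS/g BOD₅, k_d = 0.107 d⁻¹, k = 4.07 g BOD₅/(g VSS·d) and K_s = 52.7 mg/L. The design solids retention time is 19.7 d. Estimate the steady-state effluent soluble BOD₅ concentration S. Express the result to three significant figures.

For a completely mixed reactor with recycle the Lawrence–McCarty relation gives S = K_s·(1 + k_d·θ_c) / [θ_c·(Y·k − k_d) − 1] = 52.7 × (1 + 0.107 × 19.7) / [19.7 × (0.512 × 4.07 − 0.107) − 1] = 163.8 / 37.94 = 4.317 mg/L.

S ≈ 4.32 mg/L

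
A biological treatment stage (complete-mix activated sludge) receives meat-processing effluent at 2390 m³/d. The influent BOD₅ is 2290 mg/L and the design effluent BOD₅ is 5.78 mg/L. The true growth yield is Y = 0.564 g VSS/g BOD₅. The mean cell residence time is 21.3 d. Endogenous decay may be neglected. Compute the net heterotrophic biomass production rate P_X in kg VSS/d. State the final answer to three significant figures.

With endogenous decay neglected, the observed yield equals the true yield: Y_obs = Y = 0.564 g VSS/g BOD₅.
Q·(S₀ − S) = 2390 × (2290 − 5.78) × 10⁻³ = 5459 kg/d removed.
So the net sludge growth is P_X = 0.5640 × 5459 = 3079 kg VSS/d.

P_X ≈ 3080 kg VSS/d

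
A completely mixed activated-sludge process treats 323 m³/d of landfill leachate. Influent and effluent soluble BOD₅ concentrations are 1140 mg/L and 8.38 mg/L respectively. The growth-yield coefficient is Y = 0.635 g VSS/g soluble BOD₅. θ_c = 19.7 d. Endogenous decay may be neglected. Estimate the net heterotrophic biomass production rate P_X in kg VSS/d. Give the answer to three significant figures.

No decay correction is needed, so Y_obs = Y = 0.635.
Q·(S₀ − S) = 323 × (1140 − 8.38) × 10⁻³ = 365.5 kg/d removed.
P_X = Y_obs · Q(S₀ − S) = 0.6350 × 365.5 = 232.1 kg VSS/d.

P_X ≈ 232 kg VSS/d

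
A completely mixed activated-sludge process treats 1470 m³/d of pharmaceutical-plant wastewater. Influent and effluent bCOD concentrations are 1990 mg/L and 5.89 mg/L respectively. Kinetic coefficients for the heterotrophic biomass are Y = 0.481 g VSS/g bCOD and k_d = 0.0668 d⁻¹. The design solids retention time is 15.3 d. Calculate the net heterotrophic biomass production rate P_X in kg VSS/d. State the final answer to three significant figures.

P_X ≈ 694 kg VSS/d

Observed yield with endogenous decay: Y_obs = Y / (1 + k_d·θ_c) = 0.481 / (1 + 0.0668 × 15.3) = 0.481 / 2.022 = 0.2379 g VSS/g bCOD.
Q·(S₀ − S) = 1470 × (1990 − 5.89) × 10⁻³ = 2917 kg/d removed.
Net biomass production P_X = Y_obs × Q·(S₀ − S) = 0.2379 × 2917 = 693.8 kg VSS/d.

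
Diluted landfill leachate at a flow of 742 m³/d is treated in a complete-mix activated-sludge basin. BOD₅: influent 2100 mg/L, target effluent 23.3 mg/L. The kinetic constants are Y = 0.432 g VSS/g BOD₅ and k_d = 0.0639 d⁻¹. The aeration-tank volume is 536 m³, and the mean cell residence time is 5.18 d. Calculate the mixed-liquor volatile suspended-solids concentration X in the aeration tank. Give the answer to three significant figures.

From V·X·(1 + k_d·θ_c) = Y·Q·(S₀ − S)·θ_c: X = 0.432 × 742 × (2100 − 23.3) × 5.18 / [536 × (1 + 0.0639 × 5.18)] = 4833 mg/L.

X ≈ 4830 mg/L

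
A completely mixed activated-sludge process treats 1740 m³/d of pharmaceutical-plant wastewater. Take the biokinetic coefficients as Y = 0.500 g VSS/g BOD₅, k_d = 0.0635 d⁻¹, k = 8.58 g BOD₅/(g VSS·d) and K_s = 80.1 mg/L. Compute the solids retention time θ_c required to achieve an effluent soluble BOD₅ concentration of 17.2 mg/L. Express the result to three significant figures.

From 1/θ_c = Y·k·S/(K_s + S) − k_d: Y·k·S/(K_s+S) = 0.500 × 8.58 × 17.2 / (80.1 + 17.2) = 0.7584 d⁻¹.
θ_c = 1/(μ − k_d) = 1/(0.7584 − 0.0635) = 1/0.6949 = 1.439 d.

θ_c ≈ 1.44 d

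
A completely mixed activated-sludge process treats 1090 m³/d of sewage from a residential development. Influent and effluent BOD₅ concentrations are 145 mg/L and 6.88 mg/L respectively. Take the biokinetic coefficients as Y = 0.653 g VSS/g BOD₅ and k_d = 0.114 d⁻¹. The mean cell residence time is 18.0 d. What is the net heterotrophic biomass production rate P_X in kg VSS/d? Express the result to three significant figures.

Observed yield with endogenous decay: Y_obs = Y / (1 + k_d·θ_c) = 0.653 / (1 + 0.114 × 18.0) = 0.653 / 3.052 = 0.2140 g VSS/g BOD₅.
Q·(S₀ − S) = 1090 × (145 − 6.88) × 10⁻³ = 150.6 kg/d removed.
P_X = Y_obs · Q(S₀ − S) = 0.2140 × 150.6 = 32.21 kg VSS/d.

P_X ≈ 32.2 kg VSS/d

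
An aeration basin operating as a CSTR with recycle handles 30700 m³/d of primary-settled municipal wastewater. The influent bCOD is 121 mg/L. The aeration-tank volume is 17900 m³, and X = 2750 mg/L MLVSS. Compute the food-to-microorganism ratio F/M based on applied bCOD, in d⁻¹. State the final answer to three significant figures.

Food-to-microorganism ratio F/M = Q S₀ / (V X) = 30700 × 121 / (17900 × 2750) = 0.07546 d⁻¹.

F/M ≈ 0.0755 d⁻¹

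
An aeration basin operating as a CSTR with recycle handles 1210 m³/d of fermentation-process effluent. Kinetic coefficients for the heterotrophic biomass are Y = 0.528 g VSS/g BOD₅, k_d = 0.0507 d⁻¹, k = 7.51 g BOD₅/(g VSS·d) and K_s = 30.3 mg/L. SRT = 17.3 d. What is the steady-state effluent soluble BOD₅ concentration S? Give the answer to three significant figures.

S ≈ 0.852 mg/L

From the Monod/SRT balance for a CMAS, S = K_s·(1+k_d θ_c)/[θ_c·(Y k − k_d) − 1] = 30.3 × (1 + 0.0507 × 17.3) / [17.3 × (0.528 × 7.51 − 0.0507) − 1] = 56.88 / 66.72 = 0.8524 mg/L.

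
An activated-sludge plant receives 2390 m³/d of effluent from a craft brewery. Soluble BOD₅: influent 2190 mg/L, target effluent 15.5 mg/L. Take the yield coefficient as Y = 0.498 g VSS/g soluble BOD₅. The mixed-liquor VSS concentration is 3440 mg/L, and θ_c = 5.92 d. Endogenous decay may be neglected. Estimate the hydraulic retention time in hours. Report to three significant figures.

τ ≈ 44.7 h

With k_d = 0 the design equation reduces to V = Y Q (S₀−S) θ_c / X = 0.498 × 2390 × (2190 − 15.5) × 5.92 / 3440 = 4454 m³.
HRT = V/Q = 4454 m³ / 2390 m³·d⁻¹ = 1.864 d × 24 = 44.73 h.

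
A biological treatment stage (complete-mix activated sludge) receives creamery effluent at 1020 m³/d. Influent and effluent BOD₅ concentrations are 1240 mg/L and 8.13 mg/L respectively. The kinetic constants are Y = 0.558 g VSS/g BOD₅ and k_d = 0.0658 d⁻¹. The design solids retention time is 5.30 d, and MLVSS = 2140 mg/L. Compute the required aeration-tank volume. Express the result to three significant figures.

V ≈ 1290 m³

From the SRT design equation V = Y Q (S₀−S) θ_c / [X (1 + k_d θ_c)] = 0.558 × 1020 × (1240 − 8.13) × 5.30 / [2140 × (1 + 0.0658 × 5.30)] = 3.72×10^6 / 2886 = 1287 m³.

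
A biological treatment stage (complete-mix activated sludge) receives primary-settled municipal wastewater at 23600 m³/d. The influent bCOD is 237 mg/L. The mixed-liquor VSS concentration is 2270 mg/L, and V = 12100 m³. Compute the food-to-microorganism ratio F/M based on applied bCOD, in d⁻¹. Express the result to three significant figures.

F/M ≈ 0.204 d⁻¹

F/M = applied load / biomass = Q·S₀/(V·X) = 23600 × 237 / (12100 × 2270) = 0.2036 d⁻¹.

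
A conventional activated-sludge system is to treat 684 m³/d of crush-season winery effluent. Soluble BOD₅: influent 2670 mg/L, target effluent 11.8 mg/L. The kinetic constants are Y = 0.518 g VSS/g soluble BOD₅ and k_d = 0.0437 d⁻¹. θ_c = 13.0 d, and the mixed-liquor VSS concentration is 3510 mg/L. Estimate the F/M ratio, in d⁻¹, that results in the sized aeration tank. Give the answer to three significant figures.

F/M ≈ 0.234 d⁻¹

From the SRT design equation V = Y Q (S₀−S) θ_c / [X (1 + k_d θ_c)] = 0.518 × 684 × (2670 − 11.8) × 13.0 / [3510 × (1 + 0.0437 × 13.0)] = 1.22×10^7 / 5504 = 2225 m³.
F/M = Q·S₀ / (V·X) = 684 × 2670 / (2225 × 3510) = 0.2339 g soluble BOD₅·(g VSS·d)⁻¹.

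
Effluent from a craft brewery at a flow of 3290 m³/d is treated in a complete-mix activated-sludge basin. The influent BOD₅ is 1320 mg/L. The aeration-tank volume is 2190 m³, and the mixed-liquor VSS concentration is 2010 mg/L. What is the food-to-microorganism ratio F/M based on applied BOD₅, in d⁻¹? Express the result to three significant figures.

F/M ≈ 0.987 d⁻¹

F/M = applied load / biomass = Q·S₀/(V·X) = 3290 × 1320 / (2190 × 2010) = 0.9866 d⁻¹.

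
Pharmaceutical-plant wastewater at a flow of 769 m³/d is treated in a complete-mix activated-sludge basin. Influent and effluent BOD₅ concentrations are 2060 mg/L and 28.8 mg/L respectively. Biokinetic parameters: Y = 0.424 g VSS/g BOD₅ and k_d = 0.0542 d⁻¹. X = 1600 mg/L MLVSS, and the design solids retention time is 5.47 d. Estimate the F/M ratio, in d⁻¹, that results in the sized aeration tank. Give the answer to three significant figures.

F/M ≈ 0.567 d⁻¹

From the SRT design equation V = Y Q (S₀−S) θ_c / [X (1 + k_d θ_c)] = 0.424 × 769 × (2060 − 28.8) × 5.47 / [1600 × (1 + 0.0542 × 5.47)] = 3.62×10^6 / 2074 = 1746 m³.
F/M = Q·S₀ / (V·X) = 769 × 2060 / (1746 × 1600) = 0.5669 g BOD₅·(g VSS·d)⁻¹.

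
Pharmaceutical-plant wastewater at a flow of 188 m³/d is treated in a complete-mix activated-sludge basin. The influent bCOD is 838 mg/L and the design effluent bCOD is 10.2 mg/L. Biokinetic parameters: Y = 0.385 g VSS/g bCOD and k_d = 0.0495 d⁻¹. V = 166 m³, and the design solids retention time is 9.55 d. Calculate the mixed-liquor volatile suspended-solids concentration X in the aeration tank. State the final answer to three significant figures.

X ≈ 2340 mg/L

X = Y·Q·ΔS·θ_c / [V·(1 + k_d θ_c)] = 0.385 × 188 × (838 − 10.2) × 9.55 / [166 × (1 + 0.0495 × 9.55)] = 2341 mg/L.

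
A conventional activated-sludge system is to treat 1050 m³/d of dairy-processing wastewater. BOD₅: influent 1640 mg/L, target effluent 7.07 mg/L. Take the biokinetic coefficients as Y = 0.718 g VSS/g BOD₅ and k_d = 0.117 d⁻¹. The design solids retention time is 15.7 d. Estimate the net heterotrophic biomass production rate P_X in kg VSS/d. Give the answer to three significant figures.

P_X ≈ 434 kg VSS/d

The observed yield is Y_obs = Y/(1 + k_d·θ_c) = 0.718 / (1 + 0.117 × 15.7) = 0.718 / 2.837 = 0.2531 g VSS per g BOD₅ removed.
Q·(S₀ − S) = 1050 × (1640 − 7.07) × 10⁻³ = 1715 kg/d removed.
So the net sludge growth is P_X = 0.2531 × 1715 = 433.9 kg VSS/d.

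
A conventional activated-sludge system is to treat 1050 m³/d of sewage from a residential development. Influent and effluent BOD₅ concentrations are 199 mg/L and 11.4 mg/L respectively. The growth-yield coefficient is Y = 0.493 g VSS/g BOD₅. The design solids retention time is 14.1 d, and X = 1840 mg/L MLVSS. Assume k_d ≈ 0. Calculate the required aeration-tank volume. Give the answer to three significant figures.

V ≈ 744 m³

Biomass mass balance (decay neglected): V·X = Y·Q·(S₀ − S)·θ_c, so V = 0.493 × 1050 × (199 − 11.4) × 14.1 / 1840 = 744.2 m³.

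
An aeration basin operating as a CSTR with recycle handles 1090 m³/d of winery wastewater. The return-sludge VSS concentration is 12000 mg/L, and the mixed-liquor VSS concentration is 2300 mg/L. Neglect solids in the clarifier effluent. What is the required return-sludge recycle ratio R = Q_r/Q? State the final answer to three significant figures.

Mass balance around the secondary clarifier (neglecting effluent solids): R = X / (X_r − X) = 2300 / (12000 − 2300) = 0.2371.

R ≈ 0.237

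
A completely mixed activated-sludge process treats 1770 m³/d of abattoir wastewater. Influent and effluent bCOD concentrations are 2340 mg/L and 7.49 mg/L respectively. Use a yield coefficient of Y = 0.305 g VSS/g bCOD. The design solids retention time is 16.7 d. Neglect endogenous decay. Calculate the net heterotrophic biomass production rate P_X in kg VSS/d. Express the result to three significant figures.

P_X ≈ 1260 kg VSS/d

With endogenous decay neglected, the observed yield equals the true yield: Y_obs = Y = 0.305 g VSS/g bCOD.
ΔS = 2340 − 7.49 = 2333 mg/L, so the substrate removal rate is 1770 × 2333/1000 = 4129 kg bCOD/d.
So the net sludge growth is P_X = 0.3050 × 4129 = 1259 kg VSS/d.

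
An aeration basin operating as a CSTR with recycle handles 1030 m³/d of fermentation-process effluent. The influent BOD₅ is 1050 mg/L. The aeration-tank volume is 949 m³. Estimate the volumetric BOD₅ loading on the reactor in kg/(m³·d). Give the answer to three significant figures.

L_v ≈ 1.14 kg BOD₅/(m³·d)

Volumetric loading L_v = Q·S₀ / V = 1030 × 1050 g/m³ / 949.0 m³ = 1140 g/(m³·d) = 1.140 kg BOD₅/(m³·d).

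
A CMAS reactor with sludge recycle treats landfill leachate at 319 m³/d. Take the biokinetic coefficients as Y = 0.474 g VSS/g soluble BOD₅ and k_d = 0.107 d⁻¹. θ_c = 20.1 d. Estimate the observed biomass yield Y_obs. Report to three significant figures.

Y_obs = Y / (1 + k_d θ_c) = 0.474 / (1 + 0.107 × 20.1) = 0.474 / 3.151 = 0.1504.

Y_obs ≈ 0.150 g VSS/g soluble BOD₅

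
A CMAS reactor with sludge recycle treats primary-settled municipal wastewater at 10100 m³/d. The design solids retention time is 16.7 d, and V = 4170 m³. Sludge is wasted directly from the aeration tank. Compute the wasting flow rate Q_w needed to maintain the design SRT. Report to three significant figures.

For wasting at MLVSS concentration, Q_w = V/θ_c = 4170/16.7 = 249.7 m³/d.

Q_w ≈ 250 m³/d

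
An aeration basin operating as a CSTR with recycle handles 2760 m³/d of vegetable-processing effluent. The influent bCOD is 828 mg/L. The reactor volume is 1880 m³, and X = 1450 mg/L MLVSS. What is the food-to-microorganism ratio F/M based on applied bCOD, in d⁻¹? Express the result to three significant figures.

F/M ≈ 0.838 d⁻¹

Food-to-microorganism ratio F/M = Q S₀ / (V X) = 2760 × 828 / (1880 × 1450) = 0.8383 d⁻¹.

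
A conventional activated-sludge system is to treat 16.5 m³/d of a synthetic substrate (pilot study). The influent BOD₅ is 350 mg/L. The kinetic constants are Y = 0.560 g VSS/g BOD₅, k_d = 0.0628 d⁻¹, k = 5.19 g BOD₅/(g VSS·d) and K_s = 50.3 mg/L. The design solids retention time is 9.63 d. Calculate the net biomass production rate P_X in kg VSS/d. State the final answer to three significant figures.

P_X ≈ 2.00 kg VSS/d

For a completely mixed reactor with recycle the Lawrence–McCarty relation gives S = K_s·(1 + k_d·θ_c) / [θ_c·(Y·k − k_d) − 1] = 50.3 × (1 + 0.0628 × 9.63) / [9.63 × (0.560 × 5.19 − 0.0628) − 1] = 80.72 / 26.38 = 3.059 mg/L.
Y_obs = Y / (1 + k_d θ_c) = 0.560 / (1 + 0.0628 × 9.63) = 0.560 / 1.605 = 0.3490.
Mass of BOD₅ removed per day: Q(S₀ − S) = 16.5 × 346.9 g/m³ = 5.725 kg/d.
Net biomass production P_X = Y_obs × Q·(S₀ − S) = 0.3490 × 5.725 = 1.998 kg VSS/d.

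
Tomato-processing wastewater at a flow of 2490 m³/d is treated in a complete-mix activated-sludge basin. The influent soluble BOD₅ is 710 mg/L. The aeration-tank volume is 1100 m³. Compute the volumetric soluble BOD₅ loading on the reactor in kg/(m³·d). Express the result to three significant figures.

L_v ≈ 1.61 kg soluble BOD₅/(m³·d)

L_v = Q S₀ / V = 2490 × 710 × 10⁻³ / 1100 = 1.607 kg/(m³·d).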